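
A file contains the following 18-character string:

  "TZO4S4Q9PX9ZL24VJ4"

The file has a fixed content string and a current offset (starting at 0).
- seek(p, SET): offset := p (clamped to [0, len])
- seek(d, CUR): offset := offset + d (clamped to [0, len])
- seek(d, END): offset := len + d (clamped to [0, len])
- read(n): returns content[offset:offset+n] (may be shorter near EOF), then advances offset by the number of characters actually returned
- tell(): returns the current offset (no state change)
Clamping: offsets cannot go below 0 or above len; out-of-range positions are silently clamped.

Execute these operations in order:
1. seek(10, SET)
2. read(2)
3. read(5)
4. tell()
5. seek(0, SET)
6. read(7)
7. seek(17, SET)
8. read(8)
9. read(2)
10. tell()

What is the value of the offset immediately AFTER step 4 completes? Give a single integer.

After 1 (seek(10, SET)): offset=10
After 2 (read(2)): returned '9Z', offset=12
After 3 (read(5)): returned 'L24VJ', offset=17
After 4 (tell()): offset=17

Answer: 17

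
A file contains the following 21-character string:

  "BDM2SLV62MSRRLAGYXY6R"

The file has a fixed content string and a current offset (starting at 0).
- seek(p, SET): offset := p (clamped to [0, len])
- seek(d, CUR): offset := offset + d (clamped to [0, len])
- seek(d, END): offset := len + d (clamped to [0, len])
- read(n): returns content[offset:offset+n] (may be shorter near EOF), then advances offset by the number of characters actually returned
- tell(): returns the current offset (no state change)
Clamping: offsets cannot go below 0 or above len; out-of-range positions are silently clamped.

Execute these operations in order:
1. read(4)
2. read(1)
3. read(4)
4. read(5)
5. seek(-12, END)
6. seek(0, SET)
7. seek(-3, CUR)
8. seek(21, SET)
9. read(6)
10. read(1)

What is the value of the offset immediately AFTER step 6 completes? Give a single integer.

After 1 (read(4)): returned 'BDM2', offset=4
After 2 (read(1)): returned 'S', offset=5
After 3 (read(4)): returned 'LV62', offset=9
After 4 (read(5)): returned 'MSRRL', offset=14
After 5 (seek(-12, END)): offset=9
After 6 (seek(0, SET)): offset=0

Answer: 0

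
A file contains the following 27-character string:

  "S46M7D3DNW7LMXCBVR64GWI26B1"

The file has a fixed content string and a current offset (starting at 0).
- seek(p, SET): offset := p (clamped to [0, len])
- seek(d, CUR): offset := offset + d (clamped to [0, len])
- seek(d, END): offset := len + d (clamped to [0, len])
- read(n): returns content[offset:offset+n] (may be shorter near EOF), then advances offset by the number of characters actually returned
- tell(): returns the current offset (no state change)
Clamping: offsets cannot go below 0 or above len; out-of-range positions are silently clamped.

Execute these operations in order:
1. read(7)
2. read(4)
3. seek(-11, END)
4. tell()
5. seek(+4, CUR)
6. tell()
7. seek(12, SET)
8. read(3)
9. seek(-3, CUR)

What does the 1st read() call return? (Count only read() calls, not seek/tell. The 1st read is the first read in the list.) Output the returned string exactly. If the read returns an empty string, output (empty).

Answer: S46M7D3

Derivation:
After 1 (read(7)): returned 'S46M7D3', offset=7
After 2 (read(4)): returned 'DNW7', offset=11
After 3 (seek(-11, END)): offset=16
After 4 (tell()): offset=16
After 5 (seek(+4, CUR)): offset=20
After 6 (tell()): offset=20
After 7 (seek(12, SET)): offset=12
After 8 (read(3)): returned 'MXC', offset=15
After 9 (seek(-3, CUR)): offset=12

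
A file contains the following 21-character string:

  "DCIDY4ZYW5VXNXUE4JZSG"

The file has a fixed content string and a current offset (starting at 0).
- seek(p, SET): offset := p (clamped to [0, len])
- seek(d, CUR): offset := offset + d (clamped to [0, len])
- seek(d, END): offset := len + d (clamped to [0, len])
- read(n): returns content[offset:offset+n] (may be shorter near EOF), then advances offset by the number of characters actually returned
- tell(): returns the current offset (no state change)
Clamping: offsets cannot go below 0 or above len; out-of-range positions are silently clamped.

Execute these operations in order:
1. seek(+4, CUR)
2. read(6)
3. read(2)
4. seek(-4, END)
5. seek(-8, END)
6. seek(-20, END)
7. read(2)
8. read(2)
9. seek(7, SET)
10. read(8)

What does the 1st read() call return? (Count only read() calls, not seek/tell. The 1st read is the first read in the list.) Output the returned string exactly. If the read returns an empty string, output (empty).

Answer: Y4ZYW5

Derivation:
After 1 (seek(+4, CUR)): offset=4
After 2 (read(6)): returned 'Y4ZYW5', offset=10
After 3 (read(2)): returned 'VX', offset=12
After 4 (seek(-4, END)): offset=17
After 5 (seek(-8, END)): offset=13
After 6 (seek(-20, END)): offset=1
After 7 (read(2)): returned 'CI', offset=3
After 8 (read(2)): returned 'DY', offset=5
After 9 (seek(7, SET)): offset=7
After 10 (read(8)): returned 'YW5VXNXU', offset=15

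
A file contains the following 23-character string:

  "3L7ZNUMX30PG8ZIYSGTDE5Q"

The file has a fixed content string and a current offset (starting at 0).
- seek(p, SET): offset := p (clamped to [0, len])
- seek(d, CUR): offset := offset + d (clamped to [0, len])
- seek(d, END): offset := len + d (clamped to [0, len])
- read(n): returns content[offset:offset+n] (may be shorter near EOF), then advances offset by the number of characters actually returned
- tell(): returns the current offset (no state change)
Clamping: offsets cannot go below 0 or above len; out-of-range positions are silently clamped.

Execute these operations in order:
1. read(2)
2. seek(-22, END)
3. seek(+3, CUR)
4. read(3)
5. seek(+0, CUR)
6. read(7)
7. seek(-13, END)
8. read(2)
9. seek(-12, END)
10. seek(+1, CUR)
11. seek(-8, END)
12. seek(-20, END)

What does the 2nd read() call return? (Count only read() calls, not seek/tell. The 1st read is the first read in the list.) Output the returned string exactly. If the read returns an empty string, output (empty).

After 1 (read(2)): returned '3L', offset=2
After 2 (seek(-22, END)): offset=1
After 3 (seek(+3, CUR)): offset=4
After 4 (read(3)): returned 'NUM', offset=7
After 5 (seek(+0, CUR)): offset=7
After 6 (read(7)): returned 'X30PG8Z', offset=14
After 7 (seek(-13, END)): offset=10
After 8 (read(2)): returned 'PG', offset=12
After 9 (seek(-12, END)): offset=11
After 10 (seek(+1, CUR)): offset=12
After 11 (seek(-8, END)): offset=15
After 12 (seek(-20, END)): offset=3

Answer: NUM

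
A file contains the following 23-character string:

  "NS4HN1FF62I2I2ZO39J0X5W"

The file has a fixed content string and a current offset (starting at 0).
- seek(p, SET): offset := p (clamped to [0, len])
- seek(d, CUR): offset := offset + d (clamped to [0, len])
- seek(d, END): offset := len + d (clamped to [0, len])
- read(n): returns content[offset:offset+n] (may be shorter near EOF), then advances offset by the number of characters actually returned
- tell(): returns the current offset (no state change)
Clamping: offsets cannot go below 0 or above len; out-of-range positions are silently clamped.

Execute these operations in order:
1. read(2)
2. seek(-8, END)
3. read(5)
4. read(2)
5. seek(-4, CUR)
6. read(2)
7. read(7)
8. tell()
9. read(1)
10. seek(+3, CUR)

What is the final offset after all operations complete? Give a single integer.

After 1 (read(2)): returned 'NS', offset=2
After 2 (seek(-8, END)): offset=15
After 3 (read(5)): returned 'O39J0', offset=20
After 4 (read(2)): returned 'X5', offset=22
After 5 (seek(-4, CUR)): offset=18
After 6 (read(2)): returned 'J0', offset=20
After 7 (read(7)): returned 'X5W', offset=23
After 8 (tell()): offset=23
After 9 (read(1)): returned '', offset=23
After 10 (seek(+3, CUR)): offset=23

Answer: 23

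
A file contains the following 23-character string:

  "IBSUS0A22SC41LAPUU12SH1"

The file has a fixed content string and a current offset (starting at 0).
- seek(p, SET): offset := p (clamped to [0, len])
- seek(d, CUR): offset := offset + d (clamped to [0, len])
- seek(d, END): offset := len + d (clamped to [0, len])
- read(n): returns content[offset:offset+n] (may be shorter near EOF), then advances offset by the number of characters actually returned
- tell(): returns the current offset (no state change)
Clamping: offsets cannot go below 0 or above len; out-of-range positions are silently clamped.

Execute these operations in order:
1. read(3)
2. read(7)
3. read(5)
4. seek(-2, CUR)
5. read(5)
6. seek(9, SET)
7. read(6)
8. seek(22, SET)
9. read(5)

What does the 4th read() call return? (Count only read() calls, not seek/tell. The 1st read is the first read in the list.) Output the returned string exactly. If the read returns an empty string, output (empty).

After 1 (read(3)): returned 'IBS', offset=3
After 2 (read(7)): returned 'US0A22S', offset=10
After 3 (read(5)): returned 'C41LA', offset=15
After 4 (seek(-2, CUR)): offset=13
After 5 (read(5)): returned 'LAPUU', offset=18
After 6 (seek(9, SET)): offset=9
After 7 (read(6)): returned 'SC41LA', offset=15
After 8 (seek(22, SET)): offset=22
After 9 (read(5)): returned '1', offset=23

Answer: LAPUU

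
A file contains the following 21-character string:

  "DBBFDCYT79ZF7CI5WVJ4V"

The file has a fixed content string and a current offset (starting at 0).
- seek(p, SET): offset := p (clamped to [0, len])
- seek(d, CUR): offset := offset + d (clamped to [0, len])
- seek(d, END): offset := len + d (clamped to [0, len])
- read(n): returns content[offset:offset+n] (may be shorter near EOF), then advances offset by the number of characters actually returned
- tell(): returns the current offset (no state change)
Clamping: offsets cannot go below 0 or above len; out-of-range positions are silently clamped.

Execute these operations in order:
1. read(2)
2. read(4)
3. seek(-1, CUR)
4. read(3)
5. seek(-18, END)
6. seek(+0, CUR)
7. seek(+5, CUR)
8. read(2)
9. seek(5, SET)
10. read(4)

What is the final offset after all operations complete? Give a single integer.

After 1 (read(2)): returned 'DB', offset=2
After 2 (read(4)): returned 'BFDC', offset=6
After 3 (seek(-1, CUR)): offset=5
After 4 (read(3)): returned 'CYT', offset=8
After 5 (seek(-18, END)): offset=3
After 6 (seek(+0, CUR)): offset=3
After 7 (seek(+5, CUR)): offset=8
After 8 (read(2)): returned '79', offset=10
After 9 (seek(5, SET)): offset=5
After 10 (read(4)): returned 'CYT7', offset=9

Answer: 9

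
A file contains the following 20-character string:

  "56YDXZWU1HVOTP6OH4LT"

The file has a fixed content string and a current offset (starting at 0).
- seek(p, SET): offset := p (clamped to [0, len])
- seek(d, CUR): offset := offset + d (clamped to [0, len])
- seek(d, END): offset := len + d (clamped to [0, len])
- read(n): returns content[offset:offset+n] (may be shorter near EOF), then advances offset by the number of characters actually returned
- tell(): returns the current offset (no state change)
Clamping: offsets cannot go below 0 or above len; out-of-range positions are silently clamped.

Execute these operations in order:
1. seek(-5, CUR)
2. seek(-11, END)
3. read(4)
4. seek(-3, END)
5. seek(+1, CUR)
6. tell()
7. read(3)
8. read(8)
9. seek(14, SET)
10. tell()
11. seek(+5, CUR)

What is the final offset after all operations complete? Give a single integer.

After 1 (seek(-5, CUR)): offset=0
After 2 (seek(-11, END)): offset=9
After 3 (read(4)): returned 'HVOT', offset=13
After 4 (seek(-3, END)): offset=17
After 5 (seek(+1, CUR)): offset=18
After 6 (tell()): offset=18
After 7 (read(3)): returned 'LT', offset=20
After 8 (read(8)): returned '', offset=20
After 9 (seek(14, SET)): offset=14
After 10 (tell()): offset=14
After 11 (seek(+5, CUR)): offset=19

Answer: 19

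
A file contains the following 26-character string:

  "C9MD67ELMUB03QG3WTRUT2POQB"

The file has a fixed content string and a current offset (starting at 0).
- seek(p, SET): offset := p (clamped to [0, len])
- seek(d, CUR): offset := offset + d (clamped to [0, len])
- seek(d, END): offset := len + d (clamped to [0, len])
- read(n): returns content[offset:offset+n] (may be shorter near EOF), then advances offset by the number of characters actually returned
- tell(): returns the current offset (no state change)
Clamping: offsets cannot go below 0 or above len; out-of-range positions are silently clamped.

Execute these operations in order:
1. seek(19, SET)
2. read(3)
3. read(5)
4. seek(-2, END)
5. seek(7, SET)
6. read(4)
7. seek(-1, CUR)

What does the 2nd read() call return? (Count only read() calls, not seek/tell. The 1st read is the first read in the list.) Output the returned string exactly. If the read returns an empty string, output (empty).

Answer: POQB

Derivation:
After 1 (seek(19, SET)): offset=19
After 2 (read(3)): returned 'UT2', offset=22
After 3 (read(5)): returned 'POQB', offset=26
After 4 (seek(-2, END)): offset=24
After 5 (seek(7, SET)): offset=7
After 6 (read(4)): returned 'LMUB', offset=11
After 7 (seek(-1, CUR)): offset=10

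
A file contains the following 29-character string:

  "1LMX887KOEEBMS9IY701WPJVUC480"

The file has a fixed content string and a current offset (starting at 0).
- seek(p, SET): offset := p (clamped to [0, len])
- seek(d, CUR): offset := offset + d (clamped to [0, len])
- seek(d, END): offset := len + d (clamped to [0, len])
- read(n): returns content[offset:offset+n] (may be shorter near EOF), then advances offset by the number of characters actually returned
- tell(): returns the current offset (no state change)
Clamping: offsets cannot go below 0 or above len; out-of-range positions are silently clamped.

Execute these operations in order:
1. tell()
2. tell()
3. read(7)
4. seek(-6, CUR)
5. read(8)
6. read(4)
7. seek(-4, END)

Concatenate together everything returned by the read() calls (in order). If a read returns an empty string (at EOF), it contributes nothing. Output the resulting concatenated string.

Answer: 1LMX887LMX887KOEEBM

Derivation:
After 1 (tell()): offset=0
After 2 (tell()): offset=0
After 3 (read(7)): returned '1LMX887', offset=7
After 4 (seek(-6, CUR)): offset=1
After 5 (read(8)): returned 'LMX887KO', offset=9
After 6 (read(4)): returned 'EEBM', offset=13
After 7 (seek(-4, END)): offset=25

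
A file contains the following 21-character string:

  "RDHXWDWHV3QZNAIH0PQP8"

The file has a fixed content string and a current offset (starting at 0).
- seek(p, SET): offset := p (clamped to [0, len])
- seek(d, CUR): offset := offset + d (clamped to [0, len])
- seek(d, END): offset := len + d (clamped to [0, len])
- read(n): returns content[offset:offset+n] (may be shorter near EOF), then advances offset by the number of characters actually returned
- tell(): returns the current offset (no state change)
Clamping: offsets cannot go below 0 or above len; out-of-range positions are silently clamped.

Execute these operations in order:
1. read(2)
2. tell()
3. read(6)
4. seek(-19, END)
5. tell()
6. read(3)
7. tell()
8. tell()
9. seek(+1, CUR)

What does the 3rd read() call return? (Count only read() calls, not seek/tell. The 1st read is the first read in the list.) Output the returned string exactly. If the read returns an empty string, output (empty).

Answer: HXW

Derivation:
After 1 (read(2)): returned 'RD', offset=2
After 2 (tell()): offset=2
After 3 (read(6)): returned 'HXWDWH', offset=8
After 4 (seek(-19, END)): offset=2
After 5 (tell()): offset=2
After 6 (read(3)): returned 'HXW', offset=5
After 7 (tell()): offset=5
After 8 (tell()): offset=5
After 9 (seek(+1, CUR)): offset=6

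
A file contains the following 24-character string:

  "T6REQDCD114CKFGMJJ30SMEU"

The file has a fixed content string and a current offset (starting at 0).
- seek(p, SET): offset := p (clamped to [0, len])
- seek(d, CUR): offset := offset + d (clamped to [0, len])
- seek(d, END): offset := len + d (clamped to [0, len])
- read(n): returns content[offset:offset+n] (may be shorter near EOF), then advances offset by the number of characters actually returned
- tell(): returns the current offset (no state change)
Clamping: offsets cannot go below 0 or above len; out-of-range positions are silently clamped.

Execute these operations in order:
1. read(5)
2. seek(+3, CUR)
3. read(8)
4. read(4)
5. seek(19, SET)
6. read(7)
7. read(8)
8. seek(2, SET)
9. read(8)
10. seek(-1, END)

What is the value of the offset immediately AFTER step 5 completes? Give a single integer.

After 1 (read(5)): returned 'T6REQ', offset=5
After 2 (seek(+3, CUR)): offset=8
After 3 (read(8)): returned '114CKFGM', offset=16
After 4 (read(4)): returned 'JJ30', offset=20
After 5 (seek(19, SET)): offset=19

Answer: 19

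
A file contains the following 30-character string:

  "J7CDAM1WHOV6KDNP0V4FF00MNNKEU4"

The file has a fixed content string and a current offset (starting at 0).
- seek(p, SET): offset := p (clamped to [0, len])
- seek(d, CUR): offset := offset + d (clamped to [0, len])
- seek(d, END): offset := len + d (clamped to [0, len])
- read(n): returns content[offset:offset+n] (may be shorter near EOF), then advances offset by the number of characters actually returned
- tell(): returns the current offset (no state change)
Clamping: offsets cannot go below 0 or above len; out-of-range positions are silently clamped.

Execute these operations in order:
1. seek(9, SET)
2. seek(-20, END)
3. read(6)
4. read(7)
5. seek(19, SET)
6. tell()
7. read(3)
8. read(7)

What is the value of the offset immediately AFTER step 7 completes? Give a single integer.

After 1 (seek(9, SET)): offset=9
After 2 (seek(-20, END)): offset=10
After 3 (read(6)): returned 'V6KDNP', offset=16
After 4 (read(7)): returned '0V4FF00', offset=23
After 5 (seek(19, SET)): offset=19
After 6 (tell()): offset=19
After 7 (read(3)): returned 'FF0', offset=22

Answer: 22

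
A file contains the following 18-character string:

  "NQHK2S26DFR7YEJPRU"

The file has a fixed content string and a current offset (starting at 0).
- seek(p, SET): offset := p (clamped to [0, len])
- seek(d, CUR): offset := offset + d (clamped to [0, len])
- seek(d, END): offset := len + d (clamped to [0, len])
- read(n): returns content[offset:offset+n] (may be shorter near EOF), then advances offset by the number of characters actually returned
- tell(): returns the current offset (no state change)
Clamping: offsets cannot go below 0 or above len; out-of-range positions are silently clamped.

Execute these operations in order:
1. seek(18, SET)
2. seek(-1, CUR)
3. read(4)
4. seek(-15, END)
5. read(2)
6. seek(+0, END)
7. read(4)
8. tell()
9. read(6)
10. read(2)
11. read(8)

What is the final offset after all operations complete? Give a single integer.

After 1 (seek(18, SET)): offset=18
After 2 (seek(-1, CUR)): offset=17
After 3 (read(4)): returned 'U', offset=18
After 4 (seek(-15, END)): offset=3
After 5 (read(2)): returned 'K2', offset=5
After 6 (seek(+0, END)): offset=18
After 7 (read(4)): returned '', offset=18
After 8 (tell()): offset=18
After 9 (read(6)): returned '', offset=18
After 10 (read(2)): returned '', offset=18
After 11 (read(8)): returned '', offset=18

Answer: 18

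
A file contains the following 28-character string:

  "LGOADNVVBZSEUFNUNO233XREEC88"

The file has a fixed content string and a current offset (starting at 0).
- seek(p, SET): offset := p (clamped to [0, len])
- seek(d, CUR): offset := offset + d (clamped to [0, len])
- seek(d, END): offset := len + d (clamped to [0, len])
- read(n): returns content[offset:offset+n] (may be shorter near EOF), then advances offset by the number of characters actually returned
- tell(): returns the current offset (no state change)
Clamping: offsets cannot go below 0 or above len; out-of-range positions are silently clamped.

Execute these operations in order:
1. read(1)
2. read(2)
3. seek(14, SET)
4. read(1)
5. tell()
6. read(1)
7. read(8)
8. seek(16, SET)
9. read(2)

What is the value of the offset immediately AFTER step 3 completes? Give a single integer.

After 1 (read(1)): returned 'L', offset=1
After 2 (read(2)): returned 'GO', offset=3
After 3 (seek(14, SET)): offset=14

Answer: 14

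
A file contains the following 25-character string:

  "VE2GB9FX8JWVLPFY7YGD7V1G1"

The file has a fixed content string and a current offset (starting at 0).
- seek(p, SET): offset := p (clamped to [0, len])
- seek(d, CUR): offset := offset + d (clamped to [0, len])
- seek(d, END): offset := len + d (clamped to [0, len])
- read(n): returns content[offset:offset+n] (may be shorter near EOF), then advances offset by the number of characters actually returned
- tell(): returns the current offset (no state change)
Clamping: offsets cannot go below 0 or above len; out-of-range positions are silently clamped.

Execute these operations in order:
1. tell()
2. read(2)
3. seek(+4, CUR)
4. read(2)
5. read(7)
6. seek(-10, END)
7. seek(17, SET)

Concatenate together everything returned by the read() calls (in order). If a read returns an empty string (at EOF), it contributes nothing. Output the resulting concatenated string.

Answer: VEFX8JWVLPF

Derivation:
After 1 (tell()): offset=0
After 2 (read(2)): returned 'VE', offset=2
After 3 (seek(+4, CUR)): offset=6
After 4 (read(2)): returned 'FX', offset=8
After 5 (read(7)): returned '8JWVLPF', offset=15
After 6 (seek(-10, END)): offset=15
After 7 (seek(17, SET)): offset=17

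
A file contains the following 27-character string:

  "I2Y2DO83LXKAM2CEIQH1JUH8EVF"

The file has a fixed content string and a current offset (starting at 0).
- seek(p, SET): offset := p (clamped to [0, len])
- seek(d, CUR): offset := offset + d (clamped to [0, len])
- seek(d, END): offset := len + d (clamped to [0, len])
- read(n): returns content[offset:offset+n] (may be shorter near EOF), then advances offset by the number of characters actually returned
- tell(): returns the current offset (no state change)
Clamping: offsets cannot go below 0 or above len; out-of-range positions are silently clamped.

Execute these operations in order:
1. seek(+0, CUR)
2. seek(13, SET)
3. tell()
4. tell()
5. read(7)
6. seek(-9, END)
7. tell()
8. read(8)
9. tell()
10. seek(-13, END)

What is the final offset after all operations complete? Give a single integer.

After 1 (seek(+0, CUR)): offset=0
After 2 (seek(13, SET)): offset=13
After 3 (tell()): offset=13
After 4 (tell()): offset=13
After 5 (read(7)): returned '2CEIQH1', offset=20
After 6 (seek(-9, END)): offset=18
After 7 (tell()): offset=18
After 8 (read(8)): returned 'H1JUH8EV', offset=26
After 9 (tell()): offset=26
After 10 (seek(-13, END)): offset=14

Answer: 14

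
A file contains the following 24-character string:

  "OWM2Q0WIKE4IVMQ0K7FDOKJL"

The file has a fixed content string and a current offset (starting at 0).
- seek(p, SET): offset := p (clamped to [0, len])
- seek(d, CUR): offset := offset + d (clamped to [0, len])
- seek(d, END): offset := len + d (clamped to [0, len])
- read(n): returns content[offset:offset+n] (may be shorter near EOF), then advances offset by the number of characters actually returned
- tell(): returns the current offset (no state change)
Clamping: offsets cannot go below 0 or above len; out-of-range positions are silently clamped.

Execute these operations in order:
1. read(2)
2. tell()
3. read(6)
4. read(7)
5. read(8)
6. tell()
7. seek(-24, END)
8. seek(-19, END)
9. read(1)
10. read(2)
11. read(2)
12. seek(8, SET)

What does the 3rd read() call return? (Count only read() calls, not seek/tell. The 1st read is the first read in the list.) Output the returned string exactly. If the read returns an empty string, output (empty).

Answer: KE4IVMQ

Derivation:
After 1 (read(2)): returned 'OW', offset=2
After 2 (tell()): offset=2
After 3 (read(6)): returned 'M2Q0WI', offset=8
After 4 (read(7)): returned 'KE4IVMQ', offset=15
After 5 (read(8)): returned '0K7FDOKJ', offset=23
After 6 (tell()): offset=23
After 7 (seek(-24, END)): offset=0
After 8 (seek(-19, END)): offset=5
After 9 (read(1)): returned '0', offset=6
After 10 (read(2)): returned 'WI', offset=8
After 11 (read(2)): returned 'KE', offset=10
After 12 (seek(8, SET)): offset=8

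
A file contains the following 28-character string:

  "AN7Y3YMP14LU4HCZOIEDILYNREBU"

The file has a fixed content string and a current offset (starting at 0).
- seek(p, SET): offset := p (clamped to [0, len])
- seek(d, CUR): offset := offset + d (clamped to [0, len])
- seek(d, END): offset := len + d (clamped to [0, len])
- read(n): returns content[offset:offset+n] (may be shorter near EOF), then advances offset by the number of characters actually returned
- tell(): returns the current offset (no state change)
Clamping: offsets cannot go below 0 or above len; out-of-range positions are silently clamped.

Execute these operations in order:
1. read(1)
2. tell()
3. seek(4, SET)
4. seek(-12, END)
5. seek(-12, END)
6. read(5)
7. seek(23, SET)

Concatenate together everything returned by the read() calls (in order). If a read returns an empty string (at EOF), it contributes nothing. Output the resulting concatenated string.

Answer: AOIEDI

Derivation:
After 1 (read(1)): returned 'A', offset=1
After 2 (tell()): offset=1
After 3 (seek(4, SET)): offset=4
After 4 (seek(-12, END)): offset=16
After 5 (seek(-12, END)): offset=16
After 6 (read(5)): returned 'OIEDI', offset=21
After 7 (seek(23, SET)): offset=23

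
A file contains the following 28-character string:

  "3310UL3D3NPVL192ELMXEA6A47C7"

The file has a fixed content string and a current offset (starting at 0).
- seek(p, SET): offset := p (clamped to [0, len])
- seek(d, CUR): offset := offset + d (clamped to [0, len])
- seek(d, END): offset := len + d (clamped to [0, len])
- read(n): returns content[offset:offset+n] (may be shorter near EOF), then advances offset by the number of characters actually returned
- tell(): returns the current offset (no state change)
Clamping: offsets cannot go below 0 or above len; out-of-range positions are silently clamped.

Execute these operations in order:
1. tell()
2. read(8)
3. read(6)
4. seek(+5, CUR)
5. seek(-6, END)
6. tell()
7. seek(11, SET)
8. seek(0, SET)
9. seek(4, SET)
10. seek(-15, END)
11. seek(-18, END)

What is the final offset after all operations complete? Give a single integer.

After 1 (tell()): offset=0
After 2 (read(8)): returned '3310UL3D', offset=8
After 3 (read(6)): returned '3NPVL1', offset=14
After 4 (seek(+5, CUR)): offset=19
After 5 (seek(-6, END)): offset=22
After 6 (tell()): offset=22
After 7 (seek(11, SET)): offset=11
After 8 (seek(0, SET)): offset=0
After 9 (seek(4, SET)): offset=4
After 10 (seek(-15, END)): offset=13
After 11 (seek(-18, END)): offset=10

Answer: 10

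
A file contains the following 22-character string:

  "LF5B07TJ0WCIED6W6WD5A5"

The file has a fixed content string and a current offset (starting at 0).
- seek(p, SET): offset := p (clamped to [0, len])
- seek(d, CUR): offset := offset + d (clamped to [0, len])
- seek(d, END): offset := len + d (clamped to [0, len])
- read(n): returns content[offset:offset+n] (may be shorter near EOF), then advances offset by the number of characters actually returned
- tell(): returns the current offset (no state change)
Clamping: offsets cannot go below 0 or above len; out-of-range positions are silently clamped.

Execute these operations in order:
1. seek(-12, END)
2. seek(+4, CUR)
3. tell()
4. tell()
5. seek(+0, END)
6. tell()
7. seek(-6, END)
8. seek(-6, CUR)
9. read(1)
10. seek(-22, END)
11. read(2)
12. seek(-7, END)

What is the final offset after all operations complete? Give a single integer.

After 1 (seek(-12, END)): offset=10
After 2 (seek(+4, CUR)): offset=14
After 3 (tell()): offset=14
After 4 (tell()): offset=14
After 5 (seek(+0, END)): offset=22
After 6 (tell()): offset=22
After 7 (seek(-6, END)): offset=16
After 8 (seek(-6, CUR)): offset=10
After 9 (read(1)): returned 'C', offset=11
After 10 (seek(-22, END)): offset=0
After 11 (read(2)): returned 'LF', offset=2
After 12 (seek(-7, END)): offset=15

Answer: 15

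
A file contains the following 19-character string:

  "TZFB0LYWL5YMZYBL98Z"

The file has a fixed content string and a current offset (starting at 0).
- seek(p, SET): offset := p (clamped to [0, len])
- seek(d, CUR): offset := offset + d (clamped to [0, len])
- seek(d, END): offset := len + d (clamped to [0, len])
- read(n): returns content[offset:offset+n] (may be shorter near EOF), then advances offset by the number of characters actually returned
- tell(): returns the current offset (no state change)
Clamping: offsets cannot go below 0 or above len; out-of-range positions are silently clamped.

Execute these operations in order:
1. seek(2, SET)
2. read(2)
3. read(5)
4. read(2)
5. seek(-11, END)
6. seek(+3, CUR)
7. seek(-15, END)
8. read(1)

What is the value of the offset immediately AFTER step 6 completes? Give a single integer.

Answer: 11

Derivation:
After 1 (seek(2, SET)): offset=2
After 2 (read(2)): returned 'FB', offset=4
After 3 (read(5)): returned '0LYWL', offset=9
After 4 (read(2)): returned '5Y', offset=11
After 5 (seek(-11, END)): offset=8
After 6 (seek(+3, CUR)): offset=11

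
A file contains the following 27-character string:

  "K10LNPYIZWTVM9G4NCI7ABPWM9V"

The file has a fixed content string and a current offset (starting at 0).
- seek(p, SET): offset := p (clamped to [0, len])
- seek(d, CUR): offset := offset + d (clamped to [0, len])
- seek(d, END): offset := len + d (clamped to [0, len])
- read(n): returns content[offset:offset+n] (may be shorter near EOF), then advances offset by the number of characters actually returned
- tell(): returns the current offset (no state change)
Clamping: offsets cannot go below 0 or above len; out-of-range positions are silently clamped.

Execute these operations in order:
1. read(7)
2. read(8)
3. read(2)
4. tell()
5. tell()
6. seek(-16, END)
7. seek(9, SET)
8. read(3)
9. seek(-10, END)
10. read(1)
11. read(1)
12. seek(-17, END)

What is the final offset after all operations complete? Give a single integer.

Answer: 10

Derivation:
After 1 (read(7)): returned 'K10LNPY', offset=7
After 2 (read(8)): returned 'IZWTVM9G', offset=15
After 3 (read(2)): returned '4N', offset=17
After 4 (tell()): offset=17
After 5 (tell()): offset=17
After 6 (seek(-16, END)): offset=11
After 7 (seek(9, SET)): offset=9
After 8 (read(3)): returned 'WTV', offset=12
After 9 (seek(-10, END)): offset=17
After 10 (read(1)): returned 'C', offset=18
After 11 (read(1)): returned 'I', offset=19
After 12 (seek(-17, END)): offset=10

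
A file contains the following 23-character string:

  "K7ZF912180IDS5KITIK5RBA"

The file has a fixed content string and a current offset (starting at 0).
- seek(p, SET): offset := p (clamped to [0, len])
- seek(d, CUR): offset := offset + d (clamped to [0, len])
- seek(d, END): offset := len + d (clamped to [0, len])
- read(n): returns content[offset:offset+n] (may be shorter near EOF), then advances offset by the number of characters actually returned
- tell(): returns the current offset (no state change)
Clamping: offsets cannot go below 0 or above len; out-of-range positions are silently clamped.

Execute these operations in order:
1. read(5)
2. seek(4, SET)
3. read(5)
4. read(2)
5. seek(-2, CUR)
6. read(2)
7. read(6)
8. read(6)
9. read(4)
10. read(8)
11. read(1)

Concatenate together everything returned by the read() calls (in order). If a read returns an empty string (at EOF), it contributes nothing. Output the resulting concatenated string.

Answer: K7ZF9912180I0IDS5KITIK5RBA

Derivation:
After 1 (read(5)): returned 'K7ZF9', offset=5
After 2 (seek(4, SET)): offset=4
After 3 (read(5)): returned '91218', offset=9
After 4 (read(2)): returned '0I', offset=11
After 5 (seek(-2, CUR)): offset=9
After 6 (read(2)): returned '0I', offset=11
After 7 (read(6)): returned 'DS5KIT', offset=17
After 8 (read(6)): returned 'IK5RBA', offset=23
After 9 (read(4)): returned '', offset=23
After 10 (read(8)): returned '', offset=23
After 11 (read(1)): returned '', offset=23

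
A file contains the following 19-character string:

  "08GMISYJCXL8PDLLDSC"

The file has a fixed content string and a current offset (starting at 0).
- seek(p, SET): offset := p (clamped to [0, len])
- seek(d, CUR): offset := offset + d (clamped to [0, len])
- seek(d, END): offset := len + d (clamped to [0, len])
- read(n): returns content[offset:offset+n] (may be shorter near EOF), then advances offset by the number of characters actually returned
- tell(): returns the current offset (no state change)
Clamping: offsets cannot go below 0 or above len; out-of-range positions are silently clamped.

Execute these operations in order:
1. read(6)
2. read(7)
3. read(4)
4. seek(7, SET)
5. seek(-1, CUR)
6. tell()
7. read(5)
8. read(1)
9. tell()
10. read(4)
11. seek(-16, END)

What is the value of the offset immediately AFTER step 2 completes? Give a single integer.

Answer: 13

Derivation:
After 1 (read(6)): returned '08GMIS', offset=6
After 2 (read(7)): returned 'YJCXL8P', offset=13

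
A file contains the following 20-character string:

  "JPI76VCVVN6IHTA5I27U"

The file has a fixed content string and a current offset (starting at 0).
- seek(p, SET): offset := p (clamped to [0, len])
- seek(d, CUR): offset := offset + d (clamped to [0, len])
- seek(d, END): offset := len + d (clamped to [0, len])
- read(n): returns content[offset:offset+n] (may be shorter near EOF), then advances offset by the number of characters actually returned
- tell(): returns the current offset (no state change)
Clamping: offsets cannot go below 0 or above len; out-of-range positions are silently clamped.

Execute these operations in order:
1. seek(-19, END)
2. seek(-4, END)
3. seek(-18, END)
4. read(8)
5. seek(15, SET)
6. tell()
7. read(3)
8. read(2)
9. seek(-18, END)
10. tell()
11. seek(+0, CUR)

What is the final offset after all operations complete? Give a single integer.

After 1 (seek(-19, END)): offset=1
After 2 (seek(-4, END)): offset=16
After 3 (seek(-18, END)): offset=2
After 4 (read(8)): returned 'I76VCVVN', offset=10
After 5 (seek(15, SET)): offset=15
After 6 (tell()): offset=15
After 7 (read(3)): returned '5I2', offset=18
After 8 (read(2)): returned '7U', offset=20
After 9 (seek(-18, END)): offset=2
After 10 (tell()): offset=2
After 11 (seek(+0, CUR)): offset=2

Answer: 2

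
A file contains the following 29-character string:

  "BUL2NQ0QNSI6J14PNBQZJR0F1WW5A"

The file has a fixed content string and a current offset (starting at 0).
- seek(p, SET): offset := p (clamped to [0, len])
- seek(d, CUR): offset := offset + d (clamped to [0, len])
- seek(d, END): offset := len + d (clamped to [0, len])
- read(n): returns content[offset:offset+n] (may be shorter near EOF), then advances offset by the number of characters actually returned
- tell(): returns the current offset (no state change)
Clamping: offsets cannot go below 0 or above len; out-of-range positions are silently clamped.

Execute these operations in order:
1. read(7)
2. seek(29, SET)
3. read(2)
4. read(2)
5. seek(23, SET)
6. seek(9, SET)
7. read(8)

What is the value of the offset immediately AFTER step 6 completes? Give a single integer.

After 1 (read(7)): returned 'BUL2NQ0', offset=7
After 2 (seek(29, SET)): offset=29
After 3 (read(2)): returned '', offset=29
After 4 (read(2)): returned '', offset=29
After 5 (seek(23, SET)): offset=23
After 6 (seek(9, SET)): offset=9

Answer: 9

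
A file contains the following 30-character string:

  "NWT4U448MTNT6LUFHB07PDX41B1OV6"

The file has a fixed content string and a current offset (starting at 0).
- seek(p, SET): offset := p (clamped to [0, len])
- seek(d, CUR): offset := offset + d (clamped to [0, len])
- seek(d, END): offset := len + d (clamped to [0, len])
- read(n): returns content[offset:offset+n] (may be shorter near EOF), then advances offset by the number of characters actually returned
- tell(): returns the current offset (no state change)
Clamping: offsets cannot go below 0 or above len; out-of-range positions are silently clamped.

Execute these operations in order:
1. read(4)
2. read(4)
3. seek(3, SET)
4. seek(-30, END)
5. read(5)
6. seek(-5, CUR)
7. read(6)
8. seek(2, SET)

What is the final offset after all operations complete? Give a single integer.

After 1 (read(4)): returned 'NWT4', offset=4
After 2 (read(4)): returned 'U448', offset=8
After 3 (seek(3, SET)): offset=3
After 4 (seek(-30, END)): offset=0
After 5 (read(5)): returned 'NWT4U', offset=5
After 6 (seek(-5, CUR)): offset=0
After 7 (read(6)): returned 'NWT4U4', offset=6
After 8 (seek(2, SET)): offset=2

Answer: 2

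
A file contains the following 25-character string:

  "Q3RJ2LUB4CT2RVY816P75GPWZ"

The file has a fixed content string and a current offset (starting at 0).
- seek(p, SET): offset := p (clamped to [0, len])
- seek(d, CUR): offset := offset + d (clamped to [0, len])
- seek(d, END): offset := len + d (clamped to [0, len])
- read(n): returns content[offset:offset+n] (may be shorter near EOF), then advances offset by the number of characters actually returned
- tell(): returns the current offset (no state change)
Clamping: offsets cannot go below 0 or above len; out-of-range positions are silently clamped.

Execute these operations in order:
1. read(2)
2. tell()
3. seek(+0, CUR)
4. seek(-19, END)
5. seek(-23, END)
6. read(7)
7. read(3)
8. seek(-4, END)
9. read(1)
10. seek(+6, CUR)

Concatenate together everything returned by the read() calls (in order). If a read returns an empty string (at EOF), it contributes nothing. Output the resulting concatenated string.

Answer: Q3RJ2LUB4CT2G

Derivation:
After 1 (read(2)): returned 'Q3', offset=2
After 2 (tell()): offset=2
After 3 (seek(+0, CUR)): offset=2
After 4 (seek(-19, END)): offset=6
After 5 (seek(-23, END)): offset=2
After 6 (read(7)): returned 'RJ2LUB4', offset=9
After 7 (read(3)): returned 'CT2', offset=12
After 8 (seek(-4, END)): offset=21
After 9 (read(1)): returned 'G', offset=22
After 10 (seek(+6, CUR)): offset=25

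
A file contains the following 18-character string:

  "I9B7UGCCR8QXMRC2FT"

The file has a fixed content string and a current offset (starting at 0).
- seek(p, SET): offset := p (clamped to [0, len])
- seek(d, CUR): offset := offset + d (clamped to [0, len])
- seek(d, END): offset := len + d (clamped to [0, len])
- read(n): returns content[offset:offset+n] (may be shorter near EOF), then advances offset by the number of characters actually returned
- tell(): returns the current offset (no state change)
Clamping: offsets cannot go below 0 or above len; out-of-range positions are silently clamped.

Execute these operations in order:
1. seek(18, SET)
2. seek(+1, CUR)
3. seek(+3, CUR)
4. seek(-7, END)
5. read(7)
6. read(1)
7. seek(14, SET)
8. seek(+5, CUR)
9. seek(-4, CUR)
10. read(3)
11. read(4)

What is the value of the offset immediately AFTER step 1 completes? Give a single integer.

After 1 (seek(18, SET)): offset=18

Answer: 18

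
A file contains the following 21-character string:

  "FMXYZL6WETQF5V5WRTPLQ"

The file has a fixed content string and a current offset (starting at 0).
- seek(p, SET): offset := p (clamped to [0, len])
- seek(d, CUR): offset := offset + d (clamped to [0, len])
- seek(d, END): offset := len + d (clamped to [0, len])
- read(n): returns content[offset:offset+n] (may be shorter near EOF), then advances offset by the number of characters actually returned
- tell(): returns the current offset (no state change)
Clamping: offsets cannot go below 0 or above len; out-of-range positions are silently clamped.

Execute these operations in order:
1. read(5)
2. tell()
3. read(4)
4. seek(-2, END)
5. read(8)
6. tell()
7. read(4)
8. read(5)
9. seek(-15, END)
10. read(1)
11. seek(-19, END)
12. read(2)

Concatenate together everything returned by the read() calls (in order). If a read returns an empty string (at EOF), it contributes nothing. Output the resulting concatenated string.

After 1 (read(5)): returned 'FMXYZ', offset=5
After 2 (tell()): offset=5
After 3 (read(4)): returned 'L6WE', offset=9
After 4 (seek(-2, END)): offset=19
After 5 (read(8)): returned 'LQ', offset=21
After 6 (tell()): offset=21
After 7 (read(4)): returned '', offset=21
After 8 (read(5)): returned '', offset=21
After 9 (seek(-15, END)): offset=6
After 10 (read(1)): returned '6', offset=7
After 11 (seek(-19, END)): offset=2
After 12 (read(2)): returned 'XY', offset=4

Answer: FMXYZL6WELQ6XY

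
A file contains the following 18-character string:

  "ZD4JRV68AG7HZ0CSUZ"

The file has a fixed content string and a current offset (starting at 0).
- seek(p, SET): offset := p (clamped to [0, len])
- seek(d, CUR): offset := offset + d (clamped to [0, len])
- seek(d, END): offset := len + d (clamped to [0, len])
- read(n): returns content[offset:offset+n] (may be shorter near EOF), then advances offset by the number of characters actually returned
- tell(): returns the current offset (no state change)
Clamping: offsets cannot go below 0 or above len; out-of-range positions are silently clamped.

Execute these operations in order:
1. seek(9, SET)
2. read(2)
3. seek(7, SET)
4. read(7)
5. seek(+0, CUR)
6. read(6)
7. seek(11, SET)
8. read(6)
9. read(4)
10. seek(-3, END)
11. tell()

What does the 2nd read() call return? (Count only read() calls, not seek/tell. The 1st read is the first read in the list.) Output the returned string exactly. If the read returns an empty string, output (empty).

After 1 (seek(9, SET)): offset=9
After 2 (read(2)): returned 'G7', offset=11
After 3 (seek(7, SET)): offset=7
After 4 (read(7)): returned '8AG7HZ0', offset=14
After 5 (seek(+0, CUR)): offset=14
After 6 (read(6)): returned 'CSUZ', offset=18
After 7 (seek(11, SET)): offset=11
After 8 (read(6)): returned 'HZ0CSU', offset=17
After 9 (read(4)): returned 'Z', offset=18
After 10 (seek(-3, END)): offset=15
After 11 (tell()): offset=15

Answer: 8AG7HZ0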